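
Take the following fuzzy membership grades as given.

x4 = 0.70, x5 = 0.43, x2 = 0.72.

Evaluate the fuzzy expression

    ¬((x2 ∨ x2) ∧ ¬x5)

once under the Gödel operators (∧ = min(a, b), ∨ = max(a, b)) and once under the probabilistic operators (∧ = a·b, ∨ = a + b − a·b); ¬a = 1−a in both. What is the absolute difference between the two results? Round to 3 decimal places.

Under Gödel:
  x2 ∨ x2 = max(a, b) on (0.72, 0.72) = 0.72
  ¬x5 = 1 − 0.43 = 0.57
  (x2 ∨ x2) ∧ ¬x5 = min(a, b) on (0.72, 0.57) = 0.57
  ¬((x2 ∨ x2) ∧ ¬x5) = 1 − 0.57 = 0.43
  → value = 0.4300
Under probabilistic:
  x2 ∨ x2 = a + b − a·b on (0.7200, 0.7200) = 0.9216
  ¬x5 = 1 − 0.4300 = 0.5700
  (x2 ∨ x2) ∧ ¬x5 = a·b on (0.9216, 0.5700) = 0.5253
  ¬((x2 ∨ x2) ∧ ¬x5) = 1 − 0.5253 = 0.4747
  → value = 0.4747
|0.4300 − 0.4747| = 0.045

0.045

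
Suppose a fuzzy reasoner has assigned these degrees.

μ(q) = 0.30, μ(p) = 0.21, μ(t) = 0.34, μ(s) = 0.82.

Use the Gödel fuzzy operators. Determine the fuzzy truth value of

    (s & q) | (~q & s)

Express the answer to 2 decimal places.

0.70

s & q = min(a, b) on (0.82, 0.30) = 0.30
~q = 1 − 0.30 = 0.70
~q & s = min(a, b) on (0.70, 0.82) = 0.70
(s & q) | (~q & s) = max(a, b) on (0.30, 0.70) = 0.70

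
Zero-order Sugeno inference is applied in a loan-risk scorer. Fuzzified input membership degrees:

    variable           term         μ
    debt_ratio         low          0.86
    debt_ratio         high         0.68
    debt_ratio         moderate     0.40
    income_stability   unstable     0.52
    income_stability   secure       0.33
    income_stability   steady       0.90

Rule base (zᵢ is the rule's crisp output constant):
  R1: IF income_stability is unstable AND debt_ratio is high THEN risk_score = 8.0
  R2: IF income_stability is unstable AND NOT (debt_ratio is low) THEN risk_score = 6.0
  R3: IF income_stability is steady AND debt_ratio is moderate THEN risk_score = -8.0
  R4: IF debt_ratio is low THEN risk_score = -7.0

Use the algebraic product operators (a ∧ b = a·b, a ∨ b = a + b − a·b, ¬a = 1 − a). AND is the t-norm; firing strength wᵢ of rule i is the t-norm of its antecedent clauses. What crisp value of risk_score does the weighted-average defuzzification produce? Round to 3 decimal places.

-3.422

R1 (z=8.0): unstable=0.52, high=0.68; AND[a·b] → w = 0.3536
R2 (z=6.0): unstable=0.52, ¬low=1−0.86=0.14; AND[a·b] → w = 0.0728
R3 (z=-8.0): steady=0.90, moderate=0.40; AND[a·b] → w = 0.3600
R4 (z=-7.0): low=0.86 → w = 0.8600
Weighted average = (0.3536·8.0 + 0.0728·6.0 + 0.3600·-8.0 + 0.8600·-7.0) / (0.3536 + 0.0728 + 0.3600 + 0.8600)
  = -5.6344 / 1.6464 = -3.422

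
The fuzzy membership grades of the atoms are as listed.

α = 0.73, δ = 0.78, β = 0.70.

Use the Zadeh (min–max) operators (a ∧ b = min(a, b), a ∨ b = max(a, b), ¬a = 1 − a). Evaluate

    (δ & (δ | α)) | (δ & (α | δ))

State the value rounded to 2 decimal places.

δ | α = max(a, b) on (0.78, 0.73) = 0.78
δ & (δ | α) = min(a, b) on (0.78, 0.78) = 0.78
α | δ = max(a, b) on (0.73, 0.78) = 0.78
δ & (α | δ) = min(a, b) on (0.78, 0.78) = 0.78
(δ & (δ | α)) | (δ & (α | δ)) = max(a, b) on (0.78, 0.78) = 0.78

0.78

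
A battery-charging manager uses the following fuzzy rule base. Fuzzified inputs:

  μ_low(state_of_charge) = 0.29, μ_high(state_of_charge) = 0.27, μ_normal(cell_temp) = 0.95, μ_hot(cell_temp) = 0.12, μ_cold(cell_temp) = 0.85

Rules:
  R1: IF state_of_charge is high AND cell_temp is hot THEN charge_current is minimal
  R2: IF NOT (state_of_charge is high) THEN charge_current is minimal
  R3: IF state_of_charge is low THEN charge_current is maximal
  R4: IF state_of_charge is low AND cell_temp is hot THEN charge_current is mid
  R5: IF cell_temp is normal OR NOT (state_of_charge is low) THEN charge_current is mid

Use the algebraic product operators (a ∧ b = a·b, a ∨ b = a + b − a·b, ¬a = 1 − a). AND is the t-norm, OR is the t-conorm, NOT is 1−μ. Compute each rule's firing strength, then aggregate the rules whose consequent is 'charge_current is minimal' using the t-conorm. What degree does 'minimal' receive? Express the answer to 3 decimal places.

0.739

R1: high=0.27, hot=0.12; AND[a·b] → w = 0.0324
R2: ¬high=1−0.27=0.73 → w = 0.7300
R3: low=0.29 → w = 0.2900
R4: low=0.29, hot=0.12; AND[a·b] → w = 0.0348
R5: normal=0.95, ¬low=1−0.29=0.71; OR[a + b − a·b] → w = 0.9855
Rules with consequent 'minimal': {R1, R2} → strengths 0.0324, 0.7300
Aggregate via t-conorm [a + b − a·b]: 0.7387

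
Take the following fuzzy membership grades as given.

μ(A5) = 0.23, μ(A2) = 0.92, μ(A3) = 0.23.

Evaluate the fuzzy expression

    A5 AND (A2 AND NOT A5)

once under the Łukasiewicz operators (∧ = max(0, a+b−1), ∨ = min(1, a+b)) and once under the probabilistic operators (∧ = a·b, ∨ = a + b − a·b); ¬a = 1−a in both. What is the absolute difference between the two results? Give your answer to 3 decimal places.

Under Łukasiewicz:
  NOT A5 = 1 − 0.23 = 0.77
  A2 AND NOT A5 = max(0, a+b−1) on (0.92, 0.77) = 0.69
  A5 AND (A2 AND NOT A5) = max(0, a+b−1) on (0.23, 0.69) = 0.00
  → value = 0.0000
Under probabilistic:
  NOT A5 = 1 − 0.2300 = 0.7700
  A2 AND NOT A5 = a·b on (0.9200, 0.7700) = 0.7084
  A5 AND (A2 AND NOT A5) = a·b on (0.2300, 0.7084) = 0.1629
  → value = 0.1629
|0.0000 − 0.1629| = 0.163

0.163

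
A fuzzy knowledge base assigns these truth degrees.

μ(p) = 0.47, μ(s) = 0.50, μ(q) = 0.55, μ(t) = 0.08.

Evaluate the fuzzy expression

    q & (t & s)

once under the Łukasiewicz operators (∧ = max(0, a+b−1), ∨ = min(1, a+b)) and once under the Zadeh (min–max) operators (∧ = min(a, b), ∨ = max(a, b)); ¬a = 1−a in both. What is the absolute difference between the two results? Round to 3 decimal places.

Under Łukasiewicz:
  t & s = max(0, a+b−1) on (0.08, 0.50) = 0.00
  q & (t & s) = max(0, a+b−1) on (0.55, 0.00) = 0.00
  → value = 0.0000
Under Zadeh (min–max):
  t & s = min(a, b) on (0.08, 0.50) = 0.08
  q & (t & s) = min(a, b) on (0.55, 0.08) = 0.08
  → value = 0.0800
|0.0000 − 0.0800| = 0.080

0.080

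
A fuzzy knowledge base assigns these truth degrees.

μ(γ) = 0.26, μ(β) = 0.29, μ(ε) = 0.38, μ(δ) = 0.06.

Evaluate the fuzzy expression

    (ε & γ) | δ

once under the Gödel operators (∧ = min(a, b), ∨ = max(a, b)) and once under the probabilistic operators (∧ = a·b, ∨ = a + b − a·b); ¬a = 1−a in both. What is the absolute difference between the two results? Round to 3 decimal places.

0.107

Under Gödel:
  ε & γ = min(a, b) on (0.38, 0.26) = 0.26
  (ε & γ) | δ = max(a, b) on (0.26, 0.06) = 0.26
  → value = 0.2600
Under probabilistic:
  ε & γ = a·b on (0.3800, 0.2600) = 0.0988
  (ε & γ) | δ = a + b − a·b on (0.0988, 0.0600) = 0.1529
  → value = 0.1529
|0.2600 − 0.1529| = 0.107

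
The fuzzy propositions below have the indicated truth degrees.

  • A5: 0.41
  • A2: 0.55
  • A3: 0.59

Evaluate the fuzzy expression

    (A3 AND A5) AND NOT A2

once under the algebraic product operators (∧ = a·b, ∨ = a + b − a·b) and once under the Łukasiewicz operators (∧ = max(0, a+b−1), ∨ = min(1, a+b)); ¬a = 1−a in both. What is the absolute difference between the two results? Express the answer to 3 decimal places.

Under algebraic product:
  A3 AND A5 = a·b on (0.5900, 0.4100) = 0.2419
  NOT A2 = 1 − 0.5500 = 0.4500
  (A3 AND A5) AND NOT A2 = a·b on (0.2419, 0.4500) = 0.1089
  → value = 0.1089
Under Łukasiewicz:
  A3 AND A5 = max(0, a+b−1) on (0.59, 0.41) = 0.00
  NOT A2 = 1 − 0.55 = 0.45
  (A3 AND A5) AND NOT A2 = max(0, a+b−1) on (0.00, 0.45) = 0.00
  → value = 0.0000
|0.1089 − 0.0000| = 0.109

0.109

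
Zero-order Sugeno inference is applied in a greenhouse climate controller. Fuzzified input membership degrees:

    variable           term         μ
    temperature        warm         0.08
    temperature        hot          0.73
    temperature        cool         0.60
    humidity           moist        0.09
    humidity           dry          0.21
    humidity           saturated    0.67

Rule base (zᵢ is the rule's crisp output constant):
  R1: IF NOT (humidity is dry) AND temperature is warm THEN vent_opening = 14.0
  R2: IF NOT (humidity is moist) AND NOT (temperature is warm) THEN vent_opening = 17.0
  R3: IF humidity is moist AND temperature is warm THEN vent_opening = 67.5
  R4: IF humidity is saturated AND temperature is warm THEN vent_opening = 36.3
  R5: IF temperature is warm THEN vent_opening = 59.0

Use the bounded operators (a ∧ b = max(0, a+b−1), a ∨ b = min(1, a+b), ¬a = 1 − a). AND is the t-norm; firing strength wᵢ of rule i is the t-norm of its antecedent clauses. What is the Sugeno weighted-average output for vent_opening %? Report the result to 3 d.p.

20.692

R1 (z=14.0): ¬dry=1−0.21=0.79, warm=0.08; AND[max(0, a+b−1)] → w = 0.00
R2 (z=17.0): ¬moist=1−0.09=0.91, ¬warm=1−0.08=0.92; AND[max(0, a+b−1)] → w = 0.83
R3 (z=67.5): moist=0.09, warm=0.08; AND[max(0, a+b−1)] → w = 0.00
R4 (z=36.3): saturated=0.67, warm=0.08; AND[max(0, a+b−1)] → w = 0.00
R5 (z=59.0): warm=0.08 → w = 0.08
Weighted average = (0.00·14.0 + 0.83·17.0 + 0.00·67.5 + 0.00·36.3 + 0.08·59.0) / (0.00 + 0.83 + 0.00 + 0.00 + 0.08)
  = 18.8300 / 0.9100 = 20.692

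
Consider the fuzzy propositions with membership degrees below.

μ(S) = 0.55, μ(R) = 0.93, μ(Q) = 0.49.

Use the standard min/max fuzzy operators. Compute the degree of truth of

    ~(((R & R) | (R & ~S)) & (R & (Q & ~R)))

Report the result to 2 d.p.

R & R = min(a, b) on (0.93, 0.93) = 0.93
~S = 1 − 0.55 = 0.45
R & ~S = min(a, b) on (0.93, 0.45) = 0.45
(R & R) | (R & ~S) = max(a, b) on (0.93, 0.45) = 0.93
~R = 1 − 0.93 = 0.07
Q & ~R = min(a, b) on (0.49, 0.07) = 0.07
R & (Q & ~R) = min(a, b) on (0.93, 0.07) = 0.07
((R & R) | (R & ~S)) & (R & (Q & ~R)) = min(a, b) on (0.93, 0.07) = 0.07
~(((R & R) | (R & ~S)) & (R & (Q & ~R))) = 1 − 0.07 = 0.93

0.93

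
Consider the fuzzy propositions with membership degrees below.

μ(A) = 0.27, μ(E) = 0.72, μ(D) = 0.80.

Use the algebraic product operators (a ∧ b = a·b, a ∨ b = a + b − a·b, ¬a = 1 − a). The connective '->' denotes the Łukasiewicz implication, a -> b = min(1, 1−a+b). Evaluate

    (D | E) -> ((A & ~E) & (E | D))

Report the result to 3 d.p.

0.127

D | E = a + b − a·b on (0.8000, 0.7200) = 0.9440
~E = 1 − 0.7200 = 0.2800
A & ~E = a·b on (0.2700, 0.2800) = 0.0756
E | D = a + b − a·b on (0.7200, 0.8000) = 0.9440
(A & ~E) & (E | D) = a·b on (0.0756, 0.9440) = 0.0714
(D | E) -> ((A & ~E) & (E | D))  [Łukasiewicz: min(1, 1−a+b)] with a=0.9440, b=0.0714 → 0.1274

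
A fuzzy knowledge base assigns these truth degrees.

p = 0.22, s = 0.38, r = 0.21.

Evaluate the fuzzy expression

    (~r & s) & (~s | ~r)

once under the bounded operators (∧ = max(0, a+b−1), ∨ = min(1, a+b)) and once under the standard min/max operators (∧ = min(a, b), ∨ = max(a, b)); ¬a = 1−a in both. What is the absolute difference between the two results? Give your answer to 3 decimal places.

0.210

Under bounded:
  ~r = 1 − 0.21 = 0.79
  ~r & s = max(0, a+b−1) on (0.79, 0.38) = 0.17
  ~s = 1 − 0.38 = 0.62
  ~r = 1 − 0.21 = 0.79
  ~s | ~r = min(1, a+b) on (0.62, 0.79) = 1.00
  (~r & s) & (~s | ~r) = max(0, a+b−1) on (0.17, 1.00) = 0.17
  → value = 0.1700
Under standard min/max:
  ~r = 1 − 0.21 = 0.79
  ~r & s = min(a, b) on (0.79, 0.38) = 0.38
  ~s = 1 − 0.38 = 0.62
  ~r = 1 − 0.21 = 0.79
  ~s | ~r = max(a, b) on (0.62, 0.79) = 0.79
  (~r & s) & (~s | ~r) = min(a, b) on (0.38, 0.79) = 0.38
  → value = 0.3800
|0.1700 − 0.3800| = 0.210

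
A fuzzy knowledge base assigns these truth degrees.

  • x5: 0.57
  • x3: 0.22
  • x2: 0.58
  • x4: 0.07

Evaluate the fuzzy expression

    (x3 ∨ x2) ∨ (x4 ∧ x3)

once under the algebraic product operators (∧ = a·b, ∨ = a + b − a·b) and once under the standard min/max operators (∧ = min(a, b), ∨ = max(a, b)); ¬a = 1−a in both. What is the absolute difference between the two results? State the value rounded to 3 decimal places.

0.097

Under algebraic product:
  x3 ∨ x2 = a + b − a·b on (0.2200, 0.5800) = 0.6724
  x4 ∧ x3 = a·b on (0.0700, 0.2200) = 0.0154
  (x3 ∨ x2) ∨ (x4 ∧ x3) = a + b − a·b on (0.6724, 0.0154) = 0.6774
  → value = 0.6774
Under standard min/max:
  x3 ∨ x2 = max(a, b) on (0.22, 0.58) = 0.58
  x4 ∧ x3 = min(a, b) on (0.07, 0.22) = 0.07
  (x3 ∨ x2) ∨ (x4 ∧ x3) = max(a, b) on (0.58, 0.07) = 0.58
  → value = 0.5800
|0.6774 − 0.5800| = 0.097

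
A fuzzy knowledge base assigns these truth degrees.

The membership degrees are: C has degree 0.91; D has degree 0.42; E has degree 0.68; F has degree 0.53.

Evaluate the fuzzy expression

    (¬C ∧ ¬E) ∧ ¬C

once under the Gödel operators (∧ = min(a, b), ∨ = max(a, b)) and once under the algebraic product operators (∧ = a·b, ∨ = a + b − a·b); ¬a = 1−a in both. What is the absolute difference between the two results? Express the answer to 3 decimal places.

Under Gödel:
  ¬C = 1 − 0.91 = 0.09
  ¬E = 1 − 0.68 = 0.32
  ¬C ∧ ¬E = min(a, b) on (0.09, 0.32) = 0.09
  ¬C = 1 − 0.91 = 0.09
  (¬C ∧ ¬E) ∧ ¬C = min(a, b) on (0.09, 0.09) = 0.09
  → value = 0.0900
Under algebraic product:
  ¬C = 1 − 0.9100 = 0.0900
  ¬E = 1 − 0.6800 = 0.3200
  ¬C ∧ ¬E = a·b on (0.0900, 0.3200) = 0.0288
  ¬C = 1 − 0.9100 = 0.0900
  (¬C ∧ ¬E) ∧ ¬C = a·b on (0.0288, 0.0900) = 0.0026
  → value = 0.0026
|0.0900 − 0.0026| = 0.087

0.087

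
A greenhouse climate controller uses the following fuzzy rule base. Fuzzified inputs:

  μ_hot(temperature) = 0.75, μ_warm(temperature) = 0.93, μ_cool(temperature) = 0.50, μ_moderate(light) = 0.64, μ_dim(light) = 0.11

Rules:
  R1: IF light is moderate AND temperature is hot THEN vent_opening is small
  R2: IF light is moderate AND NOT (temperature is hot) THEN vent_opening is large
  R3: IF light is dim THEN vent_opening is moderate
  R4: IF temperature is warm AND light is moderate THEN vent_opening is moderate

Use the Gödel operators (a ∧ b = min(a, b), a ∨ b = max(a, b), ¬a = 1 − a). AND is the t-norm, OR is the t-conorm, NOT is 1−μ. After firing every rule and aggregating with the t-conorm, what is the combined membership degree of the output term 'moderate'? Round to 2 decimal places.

0.64

R1: moderate=0.64, hot=0.75; AND[min(a, b)] → w = 0.64
R2: moderate=0.64, ¬hot=1−0.75=0.25; AND[min(a, b)] → w = 0.25
R3: dim=0.11 → w = 0.11
R4: warm=0.93, moderate=0.64; AND[min(a, b)] → w = 0.64
Rules with consequent 'moderate': {R3, R4} → strengths 0.11, 0.64
Aggregate via t-conorm [max(a, b)]: 0.64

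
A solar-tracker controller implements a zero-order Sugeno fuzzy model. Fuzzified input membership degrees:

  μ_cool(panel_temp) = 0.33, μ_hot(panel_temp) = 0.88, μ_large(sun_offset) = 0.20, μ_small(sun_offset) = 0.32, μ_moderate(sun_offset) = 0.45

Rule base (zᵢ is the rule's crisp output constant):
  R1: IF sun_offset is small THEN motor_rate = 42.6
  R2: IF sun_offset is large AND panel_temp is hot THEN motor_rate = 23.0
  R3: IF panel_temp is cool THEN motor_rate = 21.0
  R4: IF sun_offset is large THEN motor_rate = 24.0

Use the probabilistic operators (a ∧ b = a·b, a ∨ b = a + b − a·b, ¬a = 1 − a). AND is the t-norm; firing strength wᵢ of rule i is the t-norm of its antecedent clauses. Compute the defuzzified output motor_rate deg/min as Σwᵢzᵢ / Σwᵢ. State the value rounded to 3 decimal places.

28.665

R1 (z=42.6): small=0.32 → w = 0.3200
R2 (z=23.0): large=0.20, hot=0.88; AND[a·b] → w = 0.1760
R3 (z=21.0): cool=0.33 → w = 0.3300
R4 (z=24.0): large=0.20 → w = 0.2000
Weighted average = (0.3200·42.6 + 0.1760·23.0 + 0.3300·21.0 + 0.2000·24.0) / (0.3200 + 0.1760 + 0.3300 + 0.2000)
  = 29.4100 / 1.0260 = 28.665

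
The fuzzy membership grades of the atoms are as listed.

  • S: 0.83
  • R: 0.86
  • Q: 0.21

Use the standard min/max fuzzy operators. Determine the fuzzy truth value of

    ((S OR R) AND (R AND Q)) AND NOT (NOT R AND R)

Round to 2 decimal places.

S OR R = max(a, b) on (0.83, 0.86) = 0.86
R AND Q = min(a, b) on (0.86, 0.21) = 0.21
(S OR R) AND (R AND Q) = min(a, b) on (0.86, 0.21) = 0.21
NOT R = 1 − 0.86 = 0.14
NOT R AND R = min(a, b) on (0.14, 0.86) = 0.14
NOT (NOT R AND R) = 1 − 0.14 = 0.86
((S OR R) AND (R AND Q)) AND NOT (NOT R AND R) = min(a, b) on (0.21, 0.86) = 0.21

0.21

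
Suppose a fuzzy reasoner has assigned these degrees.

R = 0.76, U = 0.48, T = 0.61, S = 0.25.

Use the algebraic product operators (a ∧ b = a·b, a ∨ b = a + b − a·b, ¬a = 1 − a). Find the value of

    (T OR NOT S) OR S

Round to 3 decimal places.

NOT S = 1 − 0.2500 = 0.7500
T OR NOT S = a + b − a·b on (0.6100, 0.7500) = 0.9025
(T OR NOT S) OR S = a + b − a·b on (0.9025, 0.2500) = 0.9269

0.927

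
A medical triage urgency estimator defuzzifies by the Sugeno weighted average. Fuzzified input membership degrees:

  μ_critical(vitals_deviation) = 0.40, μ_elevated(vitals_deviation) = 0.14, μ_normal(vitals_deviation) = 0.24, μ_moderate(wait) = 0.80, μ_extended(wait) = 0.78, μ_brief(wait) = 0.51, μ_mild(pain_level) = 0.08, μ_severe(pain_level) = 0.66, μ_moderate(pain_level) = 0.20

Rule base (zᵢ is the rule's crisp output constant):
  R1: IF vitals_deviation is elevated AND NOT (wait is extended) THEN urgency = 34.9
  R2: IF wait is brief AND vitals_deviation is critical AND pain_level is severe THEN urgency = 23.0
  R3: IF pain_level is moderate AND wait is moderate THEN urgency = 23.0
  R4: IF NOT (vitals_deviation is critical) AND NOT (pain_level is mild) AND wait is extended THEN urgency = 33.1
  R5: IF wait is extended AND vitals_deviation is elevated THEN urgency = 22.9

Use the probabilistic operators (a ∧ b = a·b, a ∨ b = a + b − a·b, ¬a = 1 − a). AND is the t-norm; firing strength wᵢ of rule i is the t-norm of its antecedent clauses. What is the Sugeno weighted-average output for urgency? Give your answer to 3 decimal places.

28.437

R1 (z=34.9): elevated=0.14, ¬extended=1−0.78=0.22; AND[a·b] → w = 0.0308
R2 (z=23.0): brief=0.51, critical=0.40, severe=0.66; AND[a·b] → w = 0.1346
R3 (z=23.0): moderate=0.20, moderate=0.80; AND[a·b] → w = 0.1600
R4 (z=33.1): ¬critical=1−0.40=0.60, ¬mild=1−0.08=0.92, extended=0.78; AND[a·b] → w = 0.4306
R5 (z=22.9): extended=0.78, elevated=0.14; AND[a·b] → w = 0.1092
Weighted average = (0.0308·34.9 + 0.1346·23.0 + 0.1600·23.0 + 0.4306·33.1 + 0.1092·22.9) / (0.0308 + 0.1346 + 0.1600 + 0.4306 + 0.1092)
  = 24.6039 / 0.8652 = 28.437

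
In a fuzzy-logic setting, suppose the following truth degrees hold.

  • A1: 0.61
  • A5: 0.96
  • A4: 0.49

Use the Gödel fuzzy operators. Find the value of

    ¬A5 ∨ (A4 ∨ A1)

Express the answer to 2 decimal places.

¬A5 = 1 − 0.96 = 0.04
A4 ∨ A1 = max(a, b) on (0.49, 0.61) = 0.61
¬A5 ∨ (A4 ∨ A1) = max(a, b) on (0.04, 0.61) = 0.61

0.61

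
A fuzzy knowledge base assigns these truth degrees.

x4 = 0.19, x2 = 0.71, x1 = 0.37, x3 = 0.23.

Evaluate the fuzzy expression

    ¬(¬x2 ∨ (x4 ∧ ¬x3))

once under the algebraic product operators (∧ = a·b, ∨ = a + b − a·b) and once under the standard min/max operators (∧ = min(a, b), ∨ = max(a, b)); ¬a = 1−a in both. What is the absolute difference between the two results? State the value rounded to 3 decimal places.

0.104

Under algebraic product:
  ¬x2 = 1 − 0.7100 = 0.2900
  ¬x3 = 1 − 0.2300 = 0.7700
  x4 ∧ ¬x3 = a·b on (0.1900, 0.7700) = 0.1463
  ¬x2 ∨ (x4 ∧ ¬x3) = a + b − a·b on (0.2900, 0.1463) = 0.3939
  ¬(¬x2 ∨ (x4 ∧ ¬x3)) = 1 − 0.3939 = 0.6061
  → value = 0.6061
Under standard min/max:
  ¬x2 = 1 − 0.71 = 0.29
  ¬x3 = 1 − 0.23 = 0.77
  x4 ∧ ¬x3 = min(a, b) on (0.19, 0.77) = 0.19
  ¬x2 ∨ (x4 ∧ ¬x3) = max(a, b) on (0.29, 0.19) = 0.29
  ¬(¬x2 ∨ (x4 ∧ ¬x3)) = 1 − 0.29 = 0.71
  → value = 0.7100
|0.6061 − 0.7100| = 0.104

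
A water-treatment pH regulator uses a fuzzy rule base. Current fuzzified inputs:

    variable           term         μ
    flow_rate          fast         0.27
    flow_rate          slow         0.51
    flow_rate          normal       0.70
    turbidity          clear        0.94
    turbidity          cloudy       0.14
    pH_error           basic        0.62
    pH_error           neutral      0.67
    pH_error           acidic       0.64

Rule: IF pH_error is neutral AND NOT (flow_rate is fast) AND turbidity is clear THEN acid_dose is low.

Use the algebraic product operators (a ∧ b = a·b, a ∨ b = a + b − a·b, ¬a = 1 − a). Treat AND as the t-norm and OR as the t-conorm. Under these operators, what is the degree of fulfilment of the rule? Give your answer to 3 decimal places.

firing strength: neutral=0.67, ¬fast=1−0.27=0.73, clear=0.94; AND[a·b] → w = 0.4598

0.460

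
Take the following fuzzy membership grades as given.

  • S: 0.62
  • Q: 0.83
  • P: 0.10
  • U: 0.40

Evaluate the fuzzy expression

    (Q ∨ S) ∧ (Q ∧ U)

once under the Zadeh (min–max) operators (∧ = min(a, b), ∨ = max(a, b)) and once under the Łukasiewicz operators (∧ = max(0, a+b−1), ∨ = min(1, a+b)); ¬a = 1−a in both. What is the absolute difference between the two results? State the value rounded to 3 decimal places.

0.170

Under Zadeh (min–max):
  Q ∨ S = max(a, b) on (0.83, 0.62) = 0.83
  Q ∧ U = min(a, b) on (0.83, 0.40) = 0.40
  (Q ∨ S) ∧ (Q ∧ U) = min(a, b) on (0.83, 0.40) = 0.40
  → value = 0.4000
Under Łukasiewicz:
  Q ∨ S = min(1, a+b) on (0.83, 0.62) = 1.00
  Q ∧ U = max(0, a+b−1) on (0.83, 0.40) = 0.23
  (Q ∨ S) ∧ (Q ∧ U) = max(0, a+b−1) on (1.00, 0.23) = 0.23
  → value = 0.2300
|0.4000 − 0.2300| = 0.170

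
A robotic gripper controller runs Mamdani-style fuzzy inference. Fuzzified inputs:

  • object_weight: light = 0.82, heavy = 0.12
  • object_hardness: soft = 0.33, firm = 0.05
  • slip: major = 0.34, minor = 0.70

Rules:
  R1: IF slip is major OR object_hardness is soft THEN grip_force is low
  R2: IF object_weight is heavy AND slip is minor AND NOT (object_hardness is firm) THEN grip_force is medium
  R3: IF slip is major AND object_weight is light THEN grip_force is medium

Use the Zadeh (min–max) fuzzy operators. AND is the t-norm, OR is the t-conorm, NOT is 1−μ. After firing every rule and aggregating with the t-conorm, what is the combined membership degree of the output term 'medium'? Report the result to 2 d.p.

0.34

R1: major=0.34, soft=0.33; OR[max(a, b)] → w = 0.34
R2: heavy=0.12, minor=0.70, ¬firm=1−0.05=0.95; AND[min(a, b)] → w = 0.12
R3: major=0.34, light=0.82; AND[min(a, b)] → w = 0.34
Rules with consequent 'medium': {R2, R3} → strengths 0.12, 0.34
Aggregate via t-conorm [max(a, b)]: 0.34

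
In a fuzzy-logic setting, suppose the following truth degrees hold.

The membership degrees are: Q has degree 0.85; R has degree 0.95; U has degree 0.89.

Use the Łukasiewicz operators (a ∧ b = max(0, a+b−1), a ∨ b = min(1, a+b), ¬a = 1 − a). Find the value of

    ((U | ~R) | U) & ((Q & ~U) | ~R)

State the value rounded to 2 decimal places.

0.05

~R = 1 − 0.95 = 0.05
U | ~R = min(1, a+b) on (0.89, 0.05) = 0.94
(U | ~R) | U = min(1, a+b) on (0.94, 0.89) = 1.00
~U = 1 − 0.89 = 0.11
Q & ~U = max(0, a+b−1) on (0.85, 0.11) = 0.00
~R = 1 − 0.95 = 0.05
(Q & ~U) | ~R = min(1, a+b) on (0.00, 0.05) = 0.05
((U | ~R) | U) & ((Q & ~U) | ~R) = max(0, a+b−1) on (1.00, 0.05) = 0.05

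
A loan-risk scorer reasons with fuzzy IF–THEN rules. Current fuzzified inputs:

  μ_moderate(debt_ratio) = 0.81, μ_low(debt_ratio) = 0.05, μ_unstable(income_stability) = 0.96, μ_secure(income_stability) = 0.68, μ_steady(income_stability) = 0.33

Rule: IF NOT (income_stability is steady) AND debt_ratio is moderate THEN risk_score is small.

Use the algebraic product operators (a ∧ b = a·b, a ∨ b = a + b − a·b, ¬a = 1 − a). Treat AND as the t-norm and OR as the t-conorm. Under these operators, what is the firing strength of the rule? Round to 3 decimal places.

0.543

firing strength: ¬steady=1−0.33=0.67, moderate=0.81; AND[a·b] → w = 0.5427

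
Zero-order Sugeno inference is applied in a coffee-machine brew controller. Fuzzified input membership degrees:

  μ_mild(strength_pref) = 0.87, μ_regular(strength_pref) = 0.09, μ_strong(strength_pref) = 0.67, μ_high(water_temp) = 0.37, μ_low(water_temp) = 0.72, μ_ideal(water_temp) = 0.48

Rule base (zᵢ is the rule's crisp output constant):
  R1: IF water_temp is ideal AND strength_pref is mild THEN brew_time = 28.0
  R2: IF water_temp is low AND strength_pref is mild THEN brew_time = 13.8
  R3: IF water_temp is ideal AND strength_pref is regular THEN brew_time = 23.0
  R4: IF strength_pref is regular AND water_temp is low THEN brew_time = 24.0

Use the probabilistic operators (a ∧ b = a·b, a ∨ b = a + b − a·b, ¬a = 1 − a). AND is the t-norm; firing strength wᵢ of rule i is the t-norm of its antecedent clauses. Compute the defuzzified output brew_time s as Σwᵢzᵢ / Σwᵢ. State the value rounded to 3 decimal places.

R1 (z=28.0): ideal=0.48, mild=0.87; AND[a·b] → w = 0.4176
R2 (z=13.8): low=0.72, mild=0.87; AND[a·b] → w = 0.6264
R3 (z=23.0): ideal=0.48, regular=0.09; AND[a·b] → w = 0.0432
R4 (z=24.0): regular=0.09, low=0.72; AND[a·b] → w = 0.0648
Weighted average = (0.4176·28.0 + 0.6264·13.8 + 0.0432·23.0 + 0.0648·24.0) / (0.4176 + 0.6264 + 0.0432 + 0.0648)
  = 22.8859 / 1.1520 = 19.866

19.866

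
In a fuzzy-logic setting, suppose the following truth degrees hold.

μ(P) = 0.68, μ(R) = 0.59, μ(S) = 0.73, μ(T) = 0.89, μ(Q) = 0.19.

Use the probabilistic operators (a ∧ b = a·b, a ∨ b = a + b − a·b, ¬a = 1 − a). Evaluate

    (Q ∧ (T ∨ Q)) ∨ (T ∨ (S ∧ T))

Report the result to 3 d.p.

T ∨ Q = a + b − a·b on (0.8900, 0.1900) = 0.9109
Q ∧ (T ∨ Q) = a·b on (0.1900, 0.9109) = 0.1731
S ∧ T = a·b on (0.7300, 0.8900) = 0.6497
T ∨ (S ∧ T) = a + b − a·b on (0.8900, 0.6497) = 0.9615
(Q ∧ (T ∨ Q)) ∨ (T ∨ (S ∧ T)) = a + b − a·b on (0.1731, 0.9615) = 0.9681

0.968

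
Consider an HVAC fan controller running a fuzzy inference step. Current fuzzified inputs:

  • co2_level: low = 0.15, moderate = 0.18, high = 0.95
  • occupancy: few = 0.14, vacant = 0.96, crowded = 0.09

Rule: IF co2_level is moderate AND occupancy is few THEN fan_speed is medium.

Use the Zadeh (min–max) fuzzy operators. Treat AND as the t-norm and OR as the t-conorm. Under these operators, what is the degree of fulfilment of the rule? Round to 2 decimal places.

0.14

firing strength: moderate=0.18, few=0.14; AND[min(a, b)] → w = 0.14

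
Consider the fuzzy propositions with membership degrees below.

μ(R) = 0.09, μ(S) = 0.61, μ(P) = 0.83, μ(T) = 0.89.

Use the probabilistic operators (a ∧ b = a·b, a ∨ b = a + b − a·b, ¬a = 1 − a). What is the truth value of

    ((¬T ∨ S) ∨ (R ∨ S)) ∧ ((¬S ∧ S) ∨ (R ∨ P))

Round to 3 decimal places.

¬T = 1 − 0.8900 = 0.1100
¬T ∨ S = a + b − a·b on (0.1100, 0.6100) = 0.6529
R ∨ S = a + b − a·b on (0.0900, 0.6100) = 0.6451
(¬T ∨ S) ∨ (R ∨ S) = a + b − a·b on (0.6529, 0.6451) = 0.8768
¬S = 1 − 0.6100 = 0.3900
¬S ∧ S = a·b on (0.3900, 0.6100) = 0.2379
R ∨ P = a + b − a·b on (0.0900, 0.8300) = 0.8453
(¬S ∧ S) ∨ (R ∨ P) = a + b − a·b on (0.2379, 0.8453) = 0.8821
((¬T ∨ S) ∨ (R ∨ S)) ∧ ((¬S ∧ S) ∨ (R ∨ P)) = a·b on (0.8768, 0.8821) = 0.7734

0.773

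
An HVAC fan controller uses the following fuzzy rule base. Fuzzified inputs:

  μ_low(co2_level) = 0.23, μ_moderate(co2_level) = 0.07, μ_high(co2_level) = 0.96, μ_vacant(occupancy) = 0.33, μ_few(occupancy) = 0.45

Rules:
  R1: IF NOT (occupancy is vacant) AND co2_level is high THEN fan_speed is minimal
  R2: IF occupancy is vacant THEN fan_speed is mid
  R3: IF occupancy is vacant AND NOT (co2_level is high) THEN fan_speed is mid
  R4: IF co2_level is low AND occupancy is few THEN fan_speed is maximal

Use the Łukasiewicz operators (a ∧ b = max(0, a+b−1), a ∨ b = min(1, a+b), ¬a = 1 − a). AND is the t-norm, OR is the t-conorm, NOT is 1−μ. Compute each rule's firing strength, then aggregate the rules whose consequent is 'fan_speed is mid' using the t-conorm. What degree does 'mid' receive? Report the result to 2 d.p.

R1: ¬vacant=1−0.33=0.67, high=0.96; AND[max(0, a+b−1)] → w = 0.63
R2: vacant=0.33 → w = 0.33
R3: vacant=0.33, ¬high=1−0.96=0.04; AND[max(0, a+b−1)] → w = 0.00
R4: low=0.23, few=0.45; AND[max(0, a+b−1)] → w = 0.00
Rules with consequent 'mid': {R2, R3} → strengths 0.33, 0.00
Aggregate via t-conorm [min(1, a+b)]: 0.33

0.33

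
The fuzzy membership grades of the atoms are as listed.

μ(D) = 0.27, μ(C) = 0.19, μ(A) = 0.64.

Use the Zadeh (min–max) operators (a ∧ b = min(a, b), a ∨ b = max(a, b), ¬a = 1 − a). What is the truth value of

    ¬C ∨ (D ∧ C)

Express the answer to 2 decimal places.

¬C = 1 − 0.19 = 0.81
D ∧ C = min(a, b) on (0.27, 0.19) = 0.19
¬C ∨ (D ∧ C) = max(a, b) on (0.81, 0.19) = 0.81

0.81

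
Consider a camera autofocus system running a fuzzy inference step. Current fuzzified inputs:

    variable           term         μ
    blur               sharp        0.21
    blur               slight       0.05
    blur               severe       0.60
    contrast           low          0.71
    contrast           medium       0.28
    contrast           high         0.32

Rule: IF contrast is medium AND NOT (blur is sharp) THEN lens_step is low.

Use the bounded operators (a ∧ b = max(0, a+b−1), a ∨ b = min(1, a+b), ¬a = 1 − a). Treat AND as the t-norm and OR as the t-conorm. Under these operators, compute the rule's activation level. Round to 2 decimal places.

0.07

firing strength: medium=0.28, ¬sharp=1−0.21=0.79; AND[max(0, a+b−1)] → w = 0.07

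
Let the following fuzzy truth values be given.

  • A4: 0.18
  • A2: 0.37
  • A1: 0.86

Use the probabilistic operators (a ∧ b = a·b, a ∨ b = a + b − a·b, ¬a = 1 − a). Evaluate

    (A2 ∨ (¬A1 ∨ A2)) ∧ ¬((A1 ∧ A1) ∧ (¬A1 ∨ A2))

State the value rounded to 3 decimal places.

0.435

¬A1 = 1 − 0.8600 = 0.1400
¬A1 ∨ A2 = a + b − a·b on (0.1400, 0.3700) = 0.4582
A2 ∨ (¬A1 ∨ A2) = a + b − a·b on (0.3700, 0.4582) = 0.6587
A1 ∧ A1 = a·b on (0.8600, 0.8600) = 0.7396
¬A1 = 1 − 0.8600 = 0.1400
¬A1 ∨ A2 = a + b − a·b on (0.1400, 0.3700) = 0.4582
(A1 ∧ A1) ∧ (¬A1 ∨ A2) = a·b on (0.7396, 0.4582) = 0.3389
¬((A1 ∧ A1) ∧ (¬A1 ∨ A2)) = 1 − 0.3389 = 0.6611
(A2 ∨ (¬A1 ∨ A2)) ∧ ¬((A1 ∧ A1) ∧ (¬A1 ∨ A2)) = a·b on (0.6587, 0.6611) = 0.4355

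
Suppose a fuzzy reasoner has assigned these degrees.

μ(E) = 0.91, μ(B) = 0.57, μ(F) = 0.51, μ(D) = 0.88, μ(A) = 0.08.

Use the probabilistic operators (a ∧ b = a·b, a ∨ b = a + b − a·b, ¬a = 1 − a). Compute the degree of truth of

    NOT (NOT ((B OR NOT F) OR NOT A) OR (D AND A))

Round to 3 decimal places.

0.913

NOT F = 1 − 0.5100 = 0.4900
B OR NOT F = a + b − a·b on (0.5700, 0.4900) = 0.7807
NOT A = 1 − 0.0800 = 0.9200
(B OR NOT F) OR NOT A = a + b − a·b on (0.7807, 0.9200) = 0.9825
NOT ((B OR NOT F) OR NOT A) = 1 − 0.9825 = 0.0175
D AND A = a·b on (0.8800, 0.0800) = 0.0704
NOT ((B OR NOT F) OR NOT A) OR (D AND A) = a + b − a·b on (0.0175, 0.0704) = 0.0867
NOT (NOT ((B OR NOT F) OR NOT A) OR (D AND A)) = 1 − 0.0867 = 0.9133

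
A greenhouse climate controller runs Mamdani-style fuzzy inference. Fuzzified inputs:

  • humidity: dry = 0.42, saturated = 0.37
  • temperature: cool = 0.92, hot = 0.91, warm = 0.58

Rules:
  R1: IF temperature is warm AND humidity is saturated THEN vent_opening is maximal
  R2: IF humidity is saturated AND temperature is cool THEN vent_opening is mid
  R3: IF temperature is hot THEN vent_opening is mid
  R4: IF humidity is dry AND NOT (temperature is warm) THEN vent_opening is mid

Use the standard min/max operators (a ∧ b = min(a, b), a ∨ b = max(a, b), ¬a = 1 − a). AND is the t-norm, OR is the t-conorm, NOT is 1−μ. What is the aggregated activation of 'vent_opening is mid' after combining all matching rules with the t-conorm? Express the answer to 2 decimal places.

R1: warm=0.58, saturated=0.37; AND[min(a, b)] → w = 0.37
R2: saturated=0.37, cool=0.92; AND[min(a, b)] → w = 0.37
R3: hot=0.91 → w = 0.91
R4: dry=0.42, ¬warm=1−0.58=0.42; AND[min(a, b)] → w = 0.42
Rules with consequent 'mid': {R2, R3, R4} → strengths 0.37, 0.91, 0.42
Aggregate via t-conorm [max(a, b)]: 0.91

0.91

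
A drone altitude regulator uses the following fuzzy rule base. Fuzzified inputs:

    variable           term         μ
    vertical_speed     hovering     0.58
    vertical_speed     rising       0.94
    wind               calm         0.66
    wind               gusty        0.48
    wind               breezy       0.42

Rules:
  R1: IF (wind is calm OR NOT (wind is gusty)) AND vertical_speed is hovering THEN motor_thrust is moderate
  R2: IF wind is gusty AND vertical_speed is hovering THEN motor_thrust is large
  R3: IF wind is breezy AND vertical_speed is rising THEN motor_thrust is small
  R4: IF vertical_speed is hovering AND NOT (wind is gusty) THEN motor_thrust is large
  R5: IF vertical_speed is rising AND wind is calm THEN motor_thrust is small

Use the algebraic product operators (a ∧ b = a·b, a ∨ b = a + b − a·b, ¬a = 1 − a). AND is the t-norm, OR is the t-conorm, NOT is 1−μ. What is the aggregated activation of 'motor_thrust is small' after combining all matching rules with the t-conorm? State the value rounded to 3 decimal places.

R1: (calm=0.66 OR ¬gusty=1−0.48=0.52) = 0.8368; AND[a·b] with hovering=0.58 → w = 0.4853
R2: gusty=0.48, hovering=0.58; AND[a·b] → w = 0.2784
R3: breezy=0.42, rising=0.94; AND[a·b] → w = 0.3948
R4: hovering=0.58, ¬gusty=1−0.48=0.52; AND[a·b] → w = 0.3016
R5: rising=0.94, calm=0.66; AND[a·b] → w = 0.6204
Rules with consequent 'small': {R3, R5} → strengths 0.3948, 0.6204
Aggregate via t-conorm [a + b − a·b]: 0.7703

0.770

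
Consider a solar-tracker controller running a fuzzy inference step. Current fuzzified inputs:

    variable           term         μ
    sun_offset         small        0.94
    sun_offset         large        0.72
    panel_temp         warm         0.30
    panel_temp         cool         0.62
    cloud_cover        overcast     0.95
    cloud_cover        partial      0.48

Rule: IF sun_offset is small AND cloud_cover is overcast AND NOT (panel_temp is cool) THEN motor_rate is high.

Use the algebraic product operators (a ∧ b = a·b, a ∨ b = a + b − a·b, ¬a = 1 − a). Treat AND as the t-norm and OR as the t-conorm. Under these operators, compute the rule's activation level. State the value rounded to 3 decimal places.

firing strength: small=0.94, overcast=0.95, ¬cool=1−0.62=0.38; AND[a·b] → w = 0.3393

0.339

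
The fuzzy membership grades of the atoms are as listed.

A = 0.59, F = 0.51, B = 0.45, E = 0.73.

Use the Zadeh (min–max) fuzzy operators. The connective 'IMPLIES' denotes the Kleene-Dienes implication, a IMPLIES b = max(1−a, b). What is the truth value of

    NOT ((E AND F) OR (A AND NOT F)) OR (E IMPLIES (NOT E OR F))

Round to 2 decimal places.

E AND F = min(a, b) on (0.73, 0.51) = 0.51
NOT F = 1 − 0.51 = 0.49
A AND NOT F = min(a, b) on (0.59, 0.49) = 0.49
(E AND F) OR (A AND NOT F) = max(a, b) on (0.51, 0.49) = 0.51
NOT ((E AND F) OR (A AND NOT F)) = 1 − 0.51 = 0.49
NOT E = 1 − 0.73 = 0.27
NOT E OR F = max(a, b) on (0.27, 0.51) = 0.51
E IMPLIES (NOT E OR F)  [Kleene-Dienes: max(1−a, b)] with a=0.73, b=0.51 → 0.51
NOT ((E AND F) OR (A AND NOT F)) OR (E IMPLIES (NOT E OR F)) = max(a, b) on (0.49, 0.51) = 0.51

0.51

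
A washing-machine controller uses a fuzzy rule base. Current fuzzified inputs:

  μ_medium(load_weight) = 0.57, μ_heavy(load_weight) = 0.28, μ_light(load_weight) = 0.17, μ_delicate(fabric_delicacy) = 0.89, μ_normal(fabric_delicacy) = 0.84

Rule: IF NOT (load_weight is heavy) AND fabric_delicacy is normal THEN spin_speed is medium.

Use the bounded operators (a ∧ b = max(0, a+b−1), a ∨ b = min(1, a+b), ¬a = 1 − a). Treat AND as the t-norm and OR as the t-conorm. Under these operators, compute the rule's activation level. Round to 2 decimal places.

firing strength: ¬heavy=1−0.28=0.72, normal=0.84; AND[max(0, a+b−1)] → w = 0.56

0.56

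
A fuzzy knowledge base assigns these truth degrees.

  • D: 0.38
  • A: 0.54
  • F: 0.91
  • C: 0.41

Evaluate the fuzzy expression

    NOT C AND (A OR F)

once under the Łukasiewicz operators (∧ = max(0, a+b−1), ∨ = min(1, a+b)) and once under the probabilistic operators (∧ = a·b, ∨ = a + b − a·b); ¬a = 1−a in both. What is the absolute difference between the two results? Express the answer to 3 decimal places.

Under Łukasiewicz:
  NOT C = 1 − 0.41 = 0.59
  A OR F = min(1, a+b) on (0.54, 0.91) = 1.00
  NOT C AND (A OR F) = max(0, a+b−1) on (0.59, 1.00) = 0.59
  → value = 0.5900
Under probabilistic:
  NOT C = 1 − 0.4100 = 0.5900
  A OR F = a + b − a·b on (0.5400, 0.9100) = 0.9586
  NOT C AND (A OR F) = a·b on (0.5900, 0.9586) = 0.5656
  → value = 0.5656
|0.5900 − 0.5656| = 0.024

0.024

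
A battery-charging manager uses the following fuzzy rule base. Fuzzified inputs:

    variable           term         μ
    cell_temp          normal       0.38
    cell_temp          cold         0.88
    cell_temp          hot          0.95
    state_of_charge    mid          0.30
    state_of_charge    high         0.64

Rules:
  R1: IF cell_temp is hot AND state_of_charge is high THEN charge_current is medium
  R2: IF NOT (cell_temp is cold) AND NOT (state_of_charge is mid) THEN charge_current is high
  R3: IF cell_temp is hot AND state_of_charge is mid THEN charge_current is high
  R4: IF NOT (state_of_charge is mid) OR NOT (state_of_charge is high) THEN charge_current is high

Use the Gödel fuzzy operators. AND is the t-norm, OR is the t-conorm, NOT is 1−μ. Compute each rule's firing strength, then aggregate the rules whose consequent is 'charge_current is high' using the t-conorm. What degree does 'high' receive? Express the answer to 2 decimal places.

R1: hot=0.95, high=0.64; AND[min(a, b)] → w = 0.64
R2: ¬cold=1−0.88=0.12, ¬mid=1−0.30=0.70; AND[min(a, b)] → w = 0.12
R3: hot=0.95, mid=0.30; AND[min(a, b)] → w = 0.30
R4: ¬mid=1−0.30=0.70, ¬high=1−0.64=0.36; OR[max(a, b)] → w = 0.70
Rules with consequent 'high': {R2, R3, R4} → strengths 0.12, 0.30, 0.70
Aggregate via t-conorm [max(a, b)]: 0.70

0.70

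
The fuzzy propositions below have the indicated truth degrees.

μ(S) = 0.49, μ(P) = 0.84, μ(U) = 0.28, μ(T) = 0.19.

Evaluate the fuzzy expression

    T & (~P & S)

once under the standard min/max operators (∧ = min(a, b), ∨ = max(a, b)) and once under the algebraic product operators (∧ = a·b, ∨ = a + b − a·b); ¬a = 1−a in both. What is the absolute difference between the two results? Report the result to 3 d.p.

Under standard min/max:
  ~P = 1 − 0.84 = 0.16
  ~P & S = min(a, b) on (0.16, 0.49) = 0.16
  T & (~P & S) = min(a, b) on (0.19, 0.16) = 0.16
  → value = 0.1600
Under algebraic product:
  ~P = 1 − 0.8400 = 0.1600
  ~P & S = a·b on (0.1600, 0.4900) = 0.0784
  T & (~P & S) = a·b on (0.1900, 0.0784) = 0.0149
  → value = 0.0149
|0.1600 − 0.0149| = 0.145

0.145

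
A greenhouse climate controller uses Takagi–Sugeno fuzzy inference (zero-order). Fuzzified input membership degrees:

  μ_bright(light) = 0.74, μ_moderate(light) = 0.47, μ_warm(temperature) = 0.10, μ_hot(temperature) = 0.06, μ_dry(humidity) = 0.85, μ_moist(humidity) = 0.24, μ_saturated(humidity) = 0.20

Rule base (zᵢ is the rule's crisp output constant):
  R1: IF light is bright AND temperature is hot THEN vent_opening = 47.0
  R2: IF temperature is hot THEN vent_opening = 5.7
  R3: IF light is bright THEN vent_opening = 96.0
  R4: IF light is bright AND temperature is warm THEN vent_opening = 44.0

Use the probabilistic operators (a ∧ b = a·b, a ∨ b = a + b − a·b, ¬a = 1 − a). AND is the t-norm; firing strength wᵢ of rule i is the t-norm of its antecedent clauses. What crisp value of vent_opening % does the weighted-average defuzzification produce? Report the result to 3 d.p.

R1 (z=47.0): bright=0.74, hot=0.06; AND[a·b] → w = 0.0444
R2 (z=5.7): hot=0.06 → w = 0.0600
R3 (z=96.0): bright=0.74 → w = 0.7400
R4 (z=44.0): bright=0.74, warm=0.10; AND[a·b] → w = 0.0740
Weighted average = (0.0444·47.0 + 0.0600·5.7 + 0.7400·96.0 + 0.0740·44.0) / (0.0444 + 0.0600 + 0.7400 + 0.0740)
  = 76.7248 / 0.9184 = 83.542

83.542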